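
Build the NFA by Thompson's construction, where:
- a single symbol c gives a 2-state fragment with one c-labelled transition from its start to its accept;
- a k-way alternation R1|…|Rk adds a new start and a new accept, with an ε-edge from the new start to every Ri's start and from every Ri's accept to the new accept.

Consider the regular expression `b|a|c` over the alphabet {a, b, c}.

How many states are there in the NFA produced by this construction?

8

Bottom-up over the parse tree:
Each of the 3 symbol leaves contributes a 2-state fragment.
  b|a|c = 8 states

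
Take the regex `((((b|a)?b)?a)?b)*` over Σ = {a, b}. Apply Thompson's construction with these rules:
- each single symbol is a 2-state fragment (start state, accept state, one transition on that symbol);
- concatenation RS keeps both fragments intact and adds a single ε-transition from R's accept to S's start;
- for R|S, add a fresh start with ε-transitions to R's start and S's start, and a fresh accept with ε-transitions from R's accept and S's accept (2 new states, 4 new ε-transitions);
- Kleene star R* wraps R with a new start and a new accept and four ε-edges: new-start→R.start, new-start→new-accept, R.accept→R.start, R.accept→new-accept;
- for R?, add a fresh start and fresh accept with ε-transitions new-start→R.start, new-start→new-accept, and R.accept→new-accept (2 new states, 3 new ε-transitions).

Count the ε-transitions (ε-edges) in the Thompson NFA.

Recursing over subexpressions:
Each of the 5 symbol leaves contributes 0 ε-transitions.
  b|a = 4 ε-transitions
  (b|a)? = 7 ε-transitions
  (b|a)?b = 8 ε-transitions
  ((b|a)?b)? = 11 ε-transitions
  ((b|a)?b)?a = 12 ε-transitions
  (((b|a)?b)?a)? = 15 ε-transitions
  (((b|a)?b)?a)?b = 16 ε-transitions
  ((((b|a)?b)?a)?b)* = 20 ε-transitions

20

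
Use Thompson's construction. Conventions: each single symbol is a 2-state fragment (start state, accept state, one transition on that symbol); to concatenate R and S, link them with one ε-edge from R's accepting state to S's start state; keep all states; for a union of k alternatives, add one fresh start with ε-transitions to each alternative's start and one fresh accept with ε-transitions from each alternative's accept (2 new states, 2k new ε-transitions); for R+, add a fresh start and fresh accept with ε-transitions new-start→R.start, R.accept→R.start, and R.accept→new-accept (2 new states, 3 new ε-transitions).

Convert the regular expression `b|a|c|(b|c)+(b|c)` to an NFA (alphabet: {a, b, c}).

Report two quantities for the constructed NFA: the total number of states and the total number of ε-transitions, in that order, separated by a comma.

22, 20

Bottom-up over the parse tree:
Each of the 7 symbol leaves contributes 2 states and 0 ε-transitions.
  b|c — 6 states, 4 ε-transitions
  (b|c)+ — 8 states, 7 ε-transitions
  b|c — 6 states, 4 ε-transitions
  (b|c)+(b|c) — 14 states, 12 ε-transitions
  b|a|c|(b|c)+(b|c) — 22 states, 20 ε-transitions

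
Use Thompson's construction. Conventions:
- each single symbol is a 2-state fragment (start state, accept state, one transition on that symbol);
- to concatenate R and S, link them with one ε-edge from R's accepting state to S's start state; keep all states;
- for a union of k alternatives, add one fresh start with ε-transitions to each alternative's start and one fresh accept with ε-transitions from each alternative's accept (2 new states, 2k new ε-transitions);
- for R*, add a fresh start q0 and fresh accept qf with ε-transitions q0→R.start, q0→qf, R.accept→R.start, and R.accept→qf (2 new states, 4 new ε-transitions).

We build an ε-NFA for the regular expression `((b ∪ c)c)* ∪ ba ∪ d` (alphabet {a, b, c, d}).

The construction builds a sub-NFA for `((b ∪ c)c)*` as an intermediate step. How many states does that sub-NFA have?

10

Fragment for `((b ∪ c)c)*`:
Each of the 3 symbol leaves contributes a 2-state fragment.
  b ∪ c — 6 states
  (b ∪ c)c — 8 states
  ((b ∪ c)c)* — 10 states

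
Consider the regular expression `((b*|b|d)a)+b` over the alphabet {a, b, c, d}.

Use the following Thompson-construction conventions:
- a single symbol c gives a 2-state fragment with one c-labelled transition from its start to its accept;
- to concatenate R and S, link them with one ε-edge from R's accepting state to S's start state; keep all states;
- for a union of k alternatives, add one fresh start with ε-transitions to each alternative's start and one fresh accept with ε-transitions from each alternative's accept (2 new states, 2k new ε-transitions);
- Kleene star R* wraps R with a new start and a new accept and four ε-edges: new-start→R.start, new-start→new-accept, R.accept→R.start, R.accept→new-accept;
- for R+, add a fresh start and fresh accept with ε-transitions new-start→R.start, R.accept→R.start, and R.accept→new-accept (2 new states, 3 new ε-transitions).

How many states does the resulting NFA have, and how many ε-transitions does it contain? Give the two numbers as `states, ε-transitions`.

16, 15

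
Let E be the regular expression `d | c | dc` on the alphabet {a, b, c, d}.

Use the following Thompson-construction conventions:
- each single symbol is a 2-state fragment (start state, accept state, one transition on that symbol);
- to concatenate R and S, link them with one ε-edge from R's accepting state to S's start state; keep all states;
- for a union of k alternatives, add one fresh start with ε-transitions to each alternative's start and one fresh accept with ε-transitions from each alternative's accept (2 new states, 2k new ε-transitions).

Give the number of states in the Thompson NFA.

10

Per subexpression:
Each of the 4 symbol leaves contributes a 2-state fragment.
  dc = 4 states
  d | c | dc = 10 states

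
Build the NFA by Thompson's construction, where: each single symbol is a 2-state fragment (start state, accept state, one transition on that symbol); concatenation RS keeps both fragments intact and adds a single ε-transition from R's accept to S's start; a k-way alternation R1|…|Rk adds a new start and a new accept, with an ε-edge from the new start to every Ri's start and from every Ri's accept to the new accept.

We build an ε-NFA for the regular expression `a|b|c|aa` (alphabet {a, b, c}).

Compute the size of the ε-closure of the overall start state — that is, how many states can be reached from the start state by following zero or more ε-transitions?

5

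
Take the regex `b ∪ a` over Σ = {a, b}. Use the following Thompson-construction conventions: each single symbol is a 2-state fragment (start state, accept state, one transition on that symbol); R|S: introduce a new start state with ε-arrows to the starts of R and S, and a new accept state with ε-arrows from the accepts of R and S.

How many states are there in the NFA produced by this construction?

6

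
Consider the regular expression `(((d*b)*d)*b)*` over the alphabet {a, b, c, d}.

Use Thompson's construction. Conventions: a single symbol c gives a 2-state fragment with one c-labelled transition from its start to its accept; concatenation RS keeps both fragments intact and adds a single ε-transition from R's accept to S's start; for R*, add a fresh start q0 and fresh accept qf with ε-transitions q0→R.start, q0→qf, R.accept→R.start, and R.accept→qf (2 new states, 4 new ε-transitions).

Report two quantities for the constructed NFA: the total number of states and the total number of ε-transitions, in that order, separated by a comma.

Building bottom-up:
Each of the 4 symbol leaves contributes 2 states and 0 ε-transitions.
  d* = 4 states, 4 ε-transitions
  d*b = 6 states, 5 ε-transitions
  (d*b)* = 8 states, 9 ε-transitions
  (d*b)*d = 10 states, 10 ε-transitions
  ((d*b)*d)* = 12 states, 14 ε-transitions
  ((d*b)*d)*b = 14 states, 15 ε-transitions
  (((d*b)*d)*b)* = 16 states, 19 ε-transitions

16, 19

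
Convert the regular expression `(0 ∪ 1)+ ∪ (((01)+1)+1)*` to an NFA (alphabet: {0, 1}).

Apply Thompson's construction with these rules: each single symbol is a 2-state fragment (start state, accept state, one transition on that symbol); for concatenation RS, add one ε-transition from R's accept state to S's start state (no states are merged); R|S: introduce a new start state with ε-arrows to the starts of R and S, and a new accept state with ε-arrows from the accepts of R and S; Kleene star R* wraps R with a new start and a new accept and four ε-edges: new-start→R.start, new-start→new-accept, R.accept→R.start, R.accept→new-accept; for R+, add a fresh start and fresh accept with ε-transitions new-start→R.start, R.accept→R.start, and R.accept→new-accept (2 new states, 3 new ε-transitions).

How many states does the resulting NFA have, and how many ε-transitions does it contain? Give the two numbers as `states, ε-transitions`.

Building bottom-up:
Each of the 6 symbol leaves contributes 2 states and 0 ε-transitions.
  0 ∪ 1 = 6 states, 4 ε-transitions
  (0 ∪ 1)+ = 8 states, 7 ε-transitions
  01 = 4 states, 1 ε-transition
  (01)+ = 6 states, 4 ε-transitions
  (01)+1 = 8 states, 5 ε-transitions
  ((01)+1)+ = 10 states, 8 ε-transitions
  ((01)+1)+1 = 12 states, 9 ε-transitions
  (((01)+1)+1)* = 14 states, 13 ε-transitions
  (0 ∪ 1)+ ∪ (((01)+1)+1)* = 24 states, 24 ε-transitions

24, 24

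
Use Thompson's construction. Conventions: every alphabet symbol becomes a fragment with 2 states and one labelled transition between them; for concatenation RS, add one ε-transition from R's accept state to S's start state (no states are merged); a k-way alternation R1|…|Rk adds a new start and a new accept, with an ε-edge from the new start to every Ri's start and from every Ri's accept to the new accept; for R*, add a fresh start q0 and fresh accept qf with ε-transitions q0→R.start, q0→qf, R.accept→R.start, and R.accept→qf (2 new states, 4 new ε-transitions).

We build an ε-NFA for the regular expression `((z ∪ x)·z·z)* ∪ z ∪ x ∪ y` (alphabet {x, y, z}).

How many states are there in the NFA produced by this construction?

20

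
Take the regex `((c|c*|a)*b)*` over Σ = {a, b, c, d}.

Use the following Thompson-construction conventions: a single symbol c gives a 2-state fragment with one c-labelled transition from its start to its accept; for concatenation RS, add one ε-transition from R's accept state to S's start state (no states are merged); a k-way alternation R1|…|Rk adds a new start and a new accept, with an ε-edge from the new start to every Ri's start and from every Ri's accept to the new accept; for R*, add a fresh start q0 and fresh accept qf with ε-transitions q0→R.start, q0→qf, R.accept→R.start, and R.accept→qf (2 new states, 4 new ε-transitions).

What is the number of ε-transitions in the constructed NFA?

19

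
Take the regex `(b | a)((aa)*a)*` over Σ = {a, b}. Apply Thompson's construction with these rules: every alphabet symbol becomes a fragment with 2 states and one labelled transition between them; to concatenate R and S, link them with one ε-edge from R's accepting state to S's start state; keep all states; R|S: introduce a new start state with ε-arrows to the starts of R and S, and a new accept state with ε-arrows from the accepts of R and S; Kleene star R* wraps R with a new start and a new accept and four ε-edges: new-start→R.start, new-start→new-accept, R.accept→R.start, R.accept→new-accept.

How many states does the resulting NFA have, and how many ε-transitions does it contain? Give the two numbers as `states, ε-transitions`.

16, 15

Bottom-up over the parse tree:
Each of the 5 symbol leaves contributes 2 states and 0 ε-transitions.
  b | a → 6 states, 4 ε-transitions
  aa → 4 states, 1 ε-transition
  (aa)* → 6 states, 5 ε-transitions
  (aa)*a → 8 states, 6 ε-transitions
  ((aa)*a)* → 10 states, 10 ε-transitions
  (b | a)((aa)*a)* → 16 states, 15 ε-transitions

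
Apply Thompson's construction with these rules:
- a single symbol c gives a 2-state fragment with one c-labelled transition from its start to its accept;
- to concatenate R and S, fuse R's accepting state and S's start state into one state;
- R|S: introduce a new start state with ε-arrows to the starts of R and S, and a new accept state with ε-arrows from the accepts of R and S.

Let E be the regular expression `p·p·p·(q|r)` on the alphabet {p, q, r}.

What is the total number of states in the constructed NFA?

9

Bottom-up over the parse tree:
Each of the 5 symbol leaves contributes a 2-state fragment.
  q|r → 6 states
  p·p·p·(q|r) → 9 states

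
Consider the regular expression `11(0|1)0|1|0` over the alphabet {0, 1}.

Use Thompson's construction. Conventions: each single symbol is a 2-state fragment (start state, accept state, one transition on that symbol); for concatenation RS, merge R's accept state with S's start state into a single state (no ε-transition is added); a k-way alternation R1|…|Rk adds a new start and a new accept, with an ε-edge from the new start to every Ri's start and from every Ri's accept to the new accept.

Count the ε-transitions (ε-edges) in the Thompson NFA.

10

By structural recursion:
Each of the 7 symbol leaves contributes 0 ε-transitions.
  0|1 = 4 ε-transitions
  11(0|1)0 = 4 ε-transitions
  11(0|1)0|1|0 = 10 ε-transitions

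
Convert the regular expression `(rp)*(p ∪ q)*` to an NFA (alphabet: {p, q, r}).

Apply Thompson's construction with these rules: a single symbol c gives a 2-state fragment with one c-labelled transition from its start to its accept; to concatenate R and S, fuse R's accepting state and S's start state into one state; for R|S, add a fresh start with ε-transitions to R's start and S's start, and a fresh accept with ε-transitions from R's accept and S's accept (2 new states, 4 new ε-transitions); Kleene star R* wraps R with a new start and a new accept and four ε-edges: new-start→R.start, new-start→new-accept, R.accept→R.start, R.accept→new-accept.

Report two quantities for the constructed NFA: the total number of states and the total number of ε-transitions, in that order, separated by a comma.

Bottom-up over the parse tree:
Each of the 4 symbol leaves contributes 2 states and 0 ε-transitions.
  rp → 3 states, 0 ε-transitions
  (rp)* → 5 states, 4 ε-transitions
  p ∪ q → 6 states, 4 ε-transitions
  (p ∪ q)* → 8 states, 8 ε-transitions
  (rp)*(p ∪ q)* → 12 states, 12 ε-transitions

12, 12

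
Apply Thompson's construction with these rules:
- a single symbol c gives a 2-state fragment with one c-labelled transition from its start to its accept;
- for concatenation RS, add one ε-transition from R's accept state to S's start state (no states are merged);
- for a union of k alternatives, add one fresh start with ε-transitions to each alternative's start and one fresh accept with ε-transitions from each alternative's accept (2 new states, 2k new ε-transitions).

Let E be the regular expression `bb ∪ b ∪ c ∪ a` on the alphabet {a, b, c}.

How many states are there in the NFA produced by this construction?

12

Bottom-up over the parse tree:
Each of the 5 symbol leaves contributes a 2-state fragment.
  bb → 4 states
  bb ∪ b ∪ c ∪ a → 12 states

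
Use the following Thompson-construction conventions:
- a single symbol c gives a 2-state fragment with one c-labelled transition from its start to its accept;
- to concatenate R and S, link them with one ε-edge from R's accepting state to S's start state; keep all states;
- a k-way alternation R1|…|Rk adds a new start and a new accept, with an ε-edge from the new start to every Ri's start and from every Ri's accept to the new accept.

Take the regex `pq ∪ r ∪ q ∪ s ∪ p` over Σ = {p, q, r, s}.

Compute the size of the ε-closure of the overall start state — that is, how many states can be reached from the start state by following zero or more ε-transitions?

6

Let C(F) = |ε-closure(F.start)| within fragment F, and note whether F accepts ε. Symbol fragments have C = 1 and do not accept ε. Then:
  pq → |ε-closure| equals the left operand's closure size = 1 (its accept is not ε-reachable, so the closure stops there)
  pq ∪ r ∪ q ∪ s ∪ p → new start ε-reaches every alternative's start; none of them accept ε, so the new accept is not reached: |ε-closure| = 1 + 1 + 1 + 1 + 1 + 1 = 6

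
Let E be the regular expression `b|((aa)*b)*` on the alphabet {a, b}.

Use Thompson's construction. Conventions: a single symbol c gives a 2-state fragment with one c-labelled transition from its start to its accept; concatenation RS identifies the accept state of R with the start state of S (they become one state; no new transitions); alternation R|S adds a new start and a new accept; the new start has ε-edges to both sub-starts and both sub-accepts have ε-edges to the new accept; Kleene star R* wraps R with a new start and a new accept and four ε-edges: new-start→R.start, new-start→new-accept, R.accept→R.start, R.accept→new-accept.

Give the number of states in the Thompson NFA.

Building bottom-up:
Each of the 4 symbol leaves contributes a 2-state fragment.
  aa → 3 states
  (aa)* → 5 states
  (aa)*b → 6 states
  ((aa)*b)* → 8 states
  b|((aa)*b)* → 12 states

12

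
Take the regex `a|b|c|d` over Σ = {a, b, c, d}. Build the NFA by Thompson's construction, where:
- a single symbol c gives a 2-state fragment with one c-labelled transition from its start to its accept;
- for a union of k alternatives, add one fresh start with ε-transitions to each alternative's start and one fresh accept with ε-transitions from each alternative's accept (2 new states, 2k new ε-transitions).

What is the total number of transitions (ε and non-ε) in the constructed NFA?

Building bottom-up:
Each of the 4 symbol leaves contributes 1 transition (1 symbol, 0 ε).
  a|b|c|d : 12 transitions (4 symbol, 8 ε)

12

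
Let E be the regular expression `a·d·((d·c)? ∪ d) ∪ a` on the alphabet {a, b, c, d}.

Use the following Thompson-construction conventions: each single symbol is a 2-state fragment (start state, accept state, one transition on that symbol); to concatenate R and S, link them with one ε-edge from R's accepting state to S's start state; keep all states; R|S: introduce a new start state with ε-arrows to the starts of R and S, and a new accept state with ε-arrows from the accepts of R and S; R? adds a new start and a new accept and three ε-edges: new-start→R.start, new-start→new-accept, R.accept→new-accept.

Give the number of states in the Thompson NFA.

18

Recursing over subexpressions:
Each of the 6 symbol leaves contributes a 2-state fragment.
  d·c → 4 states
  (d·c)? → 6 states
  (d·c)? ∪ d → 10 states
  a·d·((d·c)? ∪ d) → 14 states
  a·d·((d·c)? ∪ d) ∪ a → 18 states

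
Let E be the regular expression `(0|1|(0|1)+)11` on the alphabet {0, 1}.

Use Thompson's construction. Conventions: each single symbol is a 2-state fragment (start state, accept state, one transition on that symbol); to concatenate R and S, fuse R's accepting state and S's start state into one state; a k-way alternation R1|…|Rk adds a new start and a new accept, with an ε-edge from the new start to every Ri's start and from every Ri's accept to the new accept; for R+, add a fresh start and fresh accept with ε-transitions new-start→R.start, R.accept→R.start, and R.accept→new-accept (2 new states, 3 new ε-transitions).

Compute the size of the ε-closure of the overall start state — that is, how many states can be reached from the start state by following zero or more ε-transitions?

Compute the ε-closure size of each fragment's start state recursively; a symbol fragment's start has no outgoing ε-edge, so its closure is just itself (size 1).
  0|1 → new start ε-reaches every alternative's start; none of them accept ε, so the new accept is not reached: |closure| = 1 + 1 + 1 = 3
  (0|1)+ → new start ε-reaches only the body's start; the new accept needs a symbol first: |closure| = 1 + 3 = 4
  0|1|(0|1)+ → new start ε-reaches every alternative's start; none of them accept ε, so the new accept is not reached: |closure| = 1 + 1 + 1 + 4 = 7
  (0|1|(0|1)+)11 → same as the first factor's closure: |closure| = 7

7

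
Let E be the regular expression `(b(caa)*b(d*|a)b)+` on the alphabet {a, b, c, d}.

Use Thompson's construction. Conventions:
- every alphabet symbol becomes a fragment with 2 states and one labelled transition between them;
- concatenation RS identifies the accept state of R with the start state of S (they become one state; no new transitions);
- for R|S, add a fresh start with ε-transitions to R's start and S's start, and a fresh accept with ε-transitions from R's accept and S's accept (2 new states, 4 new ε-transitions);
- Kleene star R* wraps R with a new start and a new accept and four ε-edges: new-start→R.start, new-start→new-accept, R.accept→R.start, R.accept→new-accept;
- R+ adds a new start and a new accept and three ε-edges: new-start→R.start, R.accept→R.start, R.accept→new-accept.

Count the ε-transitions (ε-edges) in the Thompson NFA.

Per subexpression:
Each of the 8 symbol leaves contributes 0 ε-transitions.
  caa — 0 ε-transitions
  (caa)* — 4 ε-transitions
  d* — 4 ε-transitions
  d*|a — 8 ε-transitions
  b(caa)*b(d*|a)b — 12 ε-transitions
  (b(caa)*b(d*|a)b)+ — 15 ε-transitions

15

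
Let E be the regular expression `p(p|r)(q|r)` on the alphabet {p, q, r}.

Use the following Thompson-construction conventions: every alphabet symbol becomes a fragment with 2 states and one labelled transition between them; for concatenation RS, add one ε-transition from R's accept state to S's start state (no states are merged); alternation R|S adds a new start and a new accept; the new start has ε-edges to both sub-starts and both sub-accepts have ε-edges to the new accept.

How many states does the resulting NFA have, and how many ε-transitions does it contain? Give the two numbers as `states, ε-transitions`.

14, 10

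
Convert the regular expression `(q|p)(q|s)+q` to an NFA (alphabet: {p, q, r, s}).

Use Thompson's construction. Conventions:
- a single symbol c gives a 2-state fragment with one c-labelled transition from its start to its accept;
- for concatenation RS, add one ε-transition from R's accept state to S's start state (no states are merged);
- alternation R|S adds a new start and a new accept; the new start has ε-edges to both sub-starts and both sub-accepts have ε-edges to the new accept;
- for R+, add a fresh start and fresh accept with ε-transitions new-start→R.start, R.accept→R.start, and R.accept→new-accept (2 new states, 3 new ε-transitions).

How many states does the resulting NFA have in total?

16

Per subexpression:
Each of the 5 symbol leaves contributes a 2-state fragment.
  q|p : 6 states
  q|s : 6 states
  (q|s)+ : 8 states
  (q|p)(q|s)+q : 16 states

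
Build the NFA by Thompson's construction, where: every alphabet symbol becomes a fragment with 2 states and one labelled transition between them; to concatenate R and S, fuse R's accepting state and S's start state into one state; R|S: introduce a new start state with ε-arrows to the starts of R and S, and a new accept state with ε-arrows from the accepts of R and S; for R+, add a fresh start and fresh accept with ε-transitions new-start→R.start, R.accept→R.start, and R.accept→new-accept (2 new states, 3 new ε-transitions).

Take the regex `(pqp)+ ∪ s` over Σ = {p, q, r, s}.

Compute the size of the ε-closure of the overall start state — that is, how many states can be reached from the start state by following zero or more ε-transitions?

4

Compute the ε-closure size of each fragment's start state recursively; a symbol fragment's start has no outgoing ε-edge, so its closure is just itself (size 1).
  pqp → same as the first factor's closure: C = 1
  (pqp)+ → C = 1 + 1 = 2 (the body doesn't accept ε, so the new accept is not reached)
  (pqp)+ ∪ s → new start ε-reaches every alternative's start; none of them accept ε, so the new accept is not reached: C = 1 + 2 + 1 = 4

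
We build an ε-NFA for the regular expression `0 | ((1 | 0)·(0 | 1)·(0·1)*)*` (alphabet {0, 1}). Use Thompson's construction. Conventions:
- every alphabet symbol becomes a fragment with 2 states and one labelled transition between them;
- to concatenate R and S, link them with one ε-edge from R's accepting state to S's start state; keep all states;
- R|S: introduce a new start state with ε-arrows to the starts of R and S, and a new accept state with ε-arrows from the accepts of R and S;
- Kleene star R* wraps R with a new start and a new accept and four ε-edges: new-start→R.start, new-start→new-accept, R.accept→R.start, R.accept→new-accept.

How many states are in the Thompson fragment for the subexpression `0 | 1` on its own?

6

Fragment for `0 | 1`:
Each of the 2 symbol leaves contributes a 2-state fragment.
  0 | 1 → 6 states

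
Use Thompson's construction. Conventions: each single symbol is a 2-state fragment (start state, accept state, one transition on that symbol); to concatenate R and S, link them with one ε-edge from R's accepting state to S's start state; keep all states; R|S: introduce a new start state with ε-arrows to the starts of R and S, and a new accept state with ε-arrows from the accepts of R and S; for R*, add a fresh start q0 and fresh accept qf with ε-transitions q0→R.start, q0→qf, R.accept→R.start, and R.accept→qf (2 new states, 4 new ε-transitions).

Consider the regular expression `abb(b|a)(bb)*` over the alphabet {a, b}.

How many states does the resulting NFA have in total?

Bottom-up over the parse tree:
Each of the 7 symbol leaves contributes a 2-state fragment.
  b|a = 6 states
  bb = 4 states
  (bb)* = 6 states
  abb(b|a)(bb)* = 18 states

18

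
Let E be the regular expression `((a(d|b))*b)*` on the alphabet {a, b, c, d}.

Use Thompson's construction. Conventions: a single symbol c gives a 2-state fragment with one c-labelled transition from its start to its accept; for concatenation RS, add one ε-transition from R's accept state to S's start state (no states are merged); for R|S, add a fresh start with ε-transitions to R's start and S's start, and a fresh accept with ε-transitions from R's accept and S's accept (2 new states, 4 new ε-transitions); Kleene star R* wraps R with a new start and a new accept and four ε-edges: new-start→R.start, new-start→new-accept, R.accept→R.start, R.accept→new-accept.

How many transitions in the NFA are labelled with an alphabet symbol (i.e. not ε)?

4

Building bottom-up:
Each of the 4 symbol leaves contributes exactly 1 symbol transition.
  d|b → 2 symbol transitions
  a(d|b) → 3 symbol transitions
  (a(d|b))* → 3 symbol transitions
  (a(d|b))*b → 4 symbol transitions
  ((a(d|b))*b)* → 4 symbol transitions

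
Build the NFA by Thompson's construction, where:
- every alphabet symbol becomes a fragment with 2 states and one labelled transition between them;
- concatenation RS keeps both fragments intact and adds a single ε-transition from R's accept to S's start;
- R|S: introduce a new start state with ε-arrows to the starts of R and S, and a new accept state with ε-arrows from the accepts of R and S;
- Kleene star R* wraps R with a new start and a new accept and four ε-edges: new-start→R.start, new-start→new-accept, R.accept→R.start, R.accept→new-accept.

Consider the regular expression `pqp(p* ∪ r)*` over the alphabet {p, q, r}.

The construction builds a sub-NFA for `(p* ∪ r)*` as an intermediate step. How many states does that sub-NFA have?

Fragment for `(p* ∪ r)*`:
Each of the 2 symbol leaves contributes a 2-state fragment.
  p* → 4 states
  p* ∪ r → 8 states
  (p* ∪ r)* → 10 states

10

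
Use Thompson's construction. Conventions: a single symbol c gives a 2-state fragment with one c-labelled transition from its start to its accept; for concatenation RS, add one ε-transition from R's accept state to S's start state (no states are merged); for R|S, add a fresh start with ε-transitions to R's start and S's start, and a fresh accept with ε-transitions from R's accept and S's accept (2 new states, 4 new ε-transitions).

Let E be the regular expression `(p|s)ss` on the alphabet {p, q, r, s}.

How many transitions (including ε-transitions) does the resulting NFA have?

Building bottom-up:
Each of the 4 symbol leaves contributes 1 transition (1 symbol, 0 ε).
  p|s → 6 transitions (2 symbol, 4 ε)
  (p|s)ss → 10 transitions (4 symbol, 6 ε)

10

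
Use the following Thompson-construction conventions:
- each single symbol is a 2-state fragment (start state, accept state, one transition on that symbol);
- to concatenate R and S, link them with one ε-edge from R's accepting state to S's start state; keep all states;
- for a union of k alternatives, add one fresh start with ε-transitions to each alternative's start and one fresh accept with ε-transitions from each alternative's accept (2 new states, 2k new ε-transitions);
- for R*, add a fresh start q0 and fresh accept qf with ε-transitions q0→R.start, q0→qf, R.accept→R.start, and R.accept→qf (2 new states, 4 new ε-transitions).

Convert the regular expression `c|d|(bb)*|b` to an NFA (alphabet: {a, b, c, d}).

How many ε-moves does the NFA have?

By structural recursion:
Each of the 5 symbol leaves contributes 0 ε-transitions.
  bb : 1 ε-transition
  (bb)* : 5 ε-transitions
  c|d|(bb)*|b : 13 ε-transitions

13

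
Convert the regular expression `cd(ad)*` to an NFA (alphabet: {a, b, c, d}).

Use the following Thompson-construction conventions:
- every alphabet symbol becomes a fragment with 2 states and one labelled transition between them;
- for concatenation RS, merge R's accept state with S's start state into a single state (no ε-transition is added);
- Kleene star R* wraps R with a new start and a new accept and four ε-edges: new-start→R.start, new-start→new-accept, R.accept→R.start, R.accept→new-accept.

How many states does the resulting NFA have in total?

Recursing over subexpressions:
Each of the 4 symbol leaves contributes a 2-state fragment.
  ad — 3 states
  (ad)* — 5 states
  cd(ad)* — 7 states

7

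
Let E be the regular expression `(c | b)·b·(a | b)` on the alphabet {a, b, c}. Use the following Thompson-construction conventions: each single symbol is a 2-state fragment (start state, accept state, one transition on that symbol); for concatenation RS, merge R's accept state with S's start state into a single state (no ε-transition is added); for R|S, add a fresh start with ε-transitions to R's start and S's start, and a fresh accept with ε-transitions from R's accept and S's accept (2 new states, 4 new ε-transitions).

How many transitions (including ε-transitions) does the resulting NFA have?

13

Building bottom-up:
Each of the 5 symbol leaves contributes 1 transition (1 symbol, 0 ε).
  c | b → 6 transitions (2 symbol, 4 ε)
  a | b → 6 transitions (2 symbol, 4 ε)
  (c | b)·b·(a | b) → 13 transitions (5 symbol, 8 ε)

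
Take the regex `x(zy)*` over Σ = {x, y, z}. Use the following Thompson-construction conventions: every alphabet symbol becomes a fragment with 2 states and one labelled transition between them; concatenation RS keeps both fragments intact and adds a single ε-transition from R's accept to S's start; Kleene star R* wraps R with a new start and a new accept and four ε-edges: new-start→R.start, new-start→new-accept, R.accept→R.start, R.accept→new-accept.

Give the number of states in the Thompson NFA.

8

Per subexpression:
Each of the 3 symbol leaves contributes a 2-state fragment.
  zy → 4 states
  (zy)* → 6 states
  x(zy)* → 8 states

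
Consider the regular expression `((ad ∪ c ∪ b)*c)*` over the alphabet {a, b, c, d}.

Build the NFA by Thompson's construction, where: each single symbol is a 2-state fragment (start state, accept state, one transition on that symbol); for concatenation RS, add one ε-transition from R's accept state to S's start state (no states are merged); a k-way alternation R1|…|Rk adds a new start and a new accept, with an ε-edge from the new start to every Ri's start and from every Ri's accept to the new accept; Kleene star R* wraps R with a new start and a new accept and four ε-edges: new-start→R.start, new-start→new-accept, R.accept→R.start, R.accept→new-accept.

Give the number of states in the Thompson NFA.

Bottom-up over the parse tree:
Each of the 5 symbol leaves contributes a 2-state fragment.
  ad → 4 states
  ad ∪ c ∪ b → 10 states
  (ad ∪ c ∪ b)* → 12 states
  (ad ∪ c ∪ b)*c → 14 states
  ((ad ∪ c ∪ b)*c)* → 16 states

16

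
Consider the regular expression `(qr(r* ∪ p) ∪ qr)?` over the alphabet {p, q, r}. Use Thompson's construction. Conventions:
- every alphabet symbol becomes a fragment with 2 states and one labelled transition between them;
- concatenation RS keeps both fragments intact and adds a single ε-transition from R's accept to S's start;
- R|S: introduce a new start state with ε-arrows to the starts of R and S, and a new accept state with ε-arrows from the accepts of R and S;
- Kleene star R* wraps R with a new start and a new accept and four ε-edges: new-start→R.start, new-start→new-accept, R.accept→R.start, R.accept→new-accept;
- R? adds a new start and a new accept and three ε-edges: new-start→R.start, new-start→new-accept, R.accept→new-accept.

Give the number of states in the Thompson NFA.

20

Building bottom-up:
Each of the 6 symbol leaves contributes a 2-state fragment.
  r* → 4 states
  r* ∪ p → 8 states
  qr(r* ∪ p) → 12 states
  qr → 4 states
  qr(r* ∪ p) ∪ qr → 18 states
  (qr(r* ∪ p) ∪ qr)? → 20 states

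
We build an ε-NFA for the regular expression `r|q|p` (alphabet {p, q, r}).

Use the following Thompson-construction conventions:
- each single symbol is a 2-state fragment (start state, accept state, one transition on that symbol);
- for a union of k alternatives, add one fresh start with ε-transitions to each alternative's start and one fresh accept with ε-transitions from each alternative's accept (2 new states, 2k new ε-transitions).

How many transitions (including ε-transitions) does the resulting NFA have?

Bottom-up over the parse tree:
Each of the 3 symbol leaves contributes 1 transition (1 symbol, 0 ε).
  r|q|p = 9 transitions (3 symbol, 6 ε)

9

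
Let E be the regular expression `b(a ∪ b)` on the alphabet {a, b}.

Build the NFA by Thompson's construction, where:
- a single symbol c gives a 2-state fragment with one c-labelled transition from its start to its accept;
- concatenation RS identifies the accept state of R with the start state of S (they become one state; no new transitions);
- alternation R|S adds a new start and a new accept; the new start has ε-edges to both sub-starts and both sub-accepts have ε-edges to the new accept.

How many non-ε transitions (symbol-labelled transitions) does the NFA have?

3

Recursing over subexpressions:
Each of the 3 symbol leaves contributes exactly 1 symbol transition.
  a ∪ b = 2 symbol transitions
  b(a ∪ b) = 3 symbol transitions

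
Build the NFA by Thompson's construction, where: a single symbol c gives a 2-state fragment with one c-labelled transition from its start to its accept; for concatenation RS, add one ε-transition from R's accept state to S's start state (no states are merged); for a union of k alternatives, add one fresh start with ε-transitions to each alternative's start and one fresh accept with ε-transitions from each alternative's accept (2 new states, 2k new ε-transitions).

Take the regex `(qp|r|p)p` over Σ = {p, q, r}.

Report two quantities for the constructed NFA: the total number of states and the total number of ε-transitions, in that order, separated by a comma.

12, 8

By structural recursion:
Each of the 5 symbol leaves contributes 2 states and 0 ε-transitions.
  qp : 4 states, 1 ε-transition
  qp|r|p : 10 states, 7 ε-transitions
  (qp|r|p)p : 12 states, 8 ε-transitions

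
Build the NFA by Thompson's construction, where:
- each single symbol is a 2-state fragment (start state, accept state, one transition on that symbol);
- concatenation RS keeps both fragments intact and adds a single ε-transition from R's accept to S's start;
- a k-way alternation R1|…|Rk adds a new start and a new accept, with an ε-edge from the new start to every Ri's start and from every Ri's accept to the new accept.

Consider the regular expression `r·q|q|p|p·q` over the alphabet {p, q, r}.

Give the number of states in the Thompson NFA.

Per subexpression:
Each of the 6 symbol leaves contributes a 2-state fragment.
  r·q : 4 states
  p·q : 4 states
  r·q|q|p|p·q : 14 states

14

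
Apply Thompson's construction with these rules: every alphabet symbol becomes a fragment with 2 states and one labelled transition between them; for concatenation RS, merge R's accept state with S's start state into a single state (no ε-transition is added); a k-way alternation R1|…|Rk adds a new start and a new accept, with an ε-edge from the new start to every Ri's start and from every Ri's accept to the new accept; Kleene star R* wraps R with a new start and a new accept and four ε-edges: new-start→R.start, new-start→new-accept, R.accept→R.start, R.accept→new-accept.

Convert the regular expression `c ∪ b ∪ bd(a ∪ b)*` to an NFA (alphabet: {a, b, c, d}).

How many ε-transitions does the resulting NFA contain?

14

Bottom-up over the parse tree:
Each of the 6 symbol leaves contributes 0 ε-transitions.
  a ∪ b = 4 ε-transitions
  (a ∪ b)* = 8 ε-transitions
  bd(a ∪ b)* = 8 ε-transitions
  c ∪ b ∪ bd(a ∪ b)* = 14 ε-transitions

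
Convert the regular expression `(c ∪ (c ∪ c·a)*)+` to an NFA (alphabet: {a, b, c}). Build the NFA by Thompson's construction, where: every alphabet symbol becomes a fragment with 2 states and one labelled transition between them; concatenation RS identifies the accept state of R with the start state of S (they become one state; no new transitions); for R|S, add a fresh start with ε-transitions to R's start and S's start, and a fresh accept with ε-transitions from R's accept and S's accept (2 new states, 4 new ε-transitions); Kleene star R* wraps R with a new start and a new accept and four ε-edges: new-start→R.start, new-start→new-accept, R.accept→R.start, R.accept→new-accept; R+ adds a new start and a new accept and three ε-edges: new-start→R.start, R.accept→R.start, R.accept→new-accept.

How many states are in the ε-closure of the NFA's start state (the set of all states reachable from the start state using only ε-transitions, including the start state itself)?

Work bottom-up. For each fragment F, track |ε-closure(F.start)| and whether F's accept lies in that closure (i.e. whether F accepts ε). A single-symbol fragment has closure size 1 and does not accept ε.
  c·a → same as the first factor's closure: |ε-closure| = 1
  c ∪ c·a → |ε-closure| = 1 + 1 + 1 = 3 (the new accept is not ε-reachable since no branch accepts ε)
  (c ∪ c·a)* → new start has ε-edges to the inner start and to the new accept, so |ε-closure| = 2 + 3 = 5
  c ∪ (c ∪ c·a)* → |ε-closure| = 1 (new start) + (1 + 5) + 1 (new accept, since some branch ε-reaches its own accept) = 8
  (c ∪ (c ∪ c·a)*)+ → |ε-closure| = 1 + 8 + 1 (new accept, reached because the body accepts ε) = 10

10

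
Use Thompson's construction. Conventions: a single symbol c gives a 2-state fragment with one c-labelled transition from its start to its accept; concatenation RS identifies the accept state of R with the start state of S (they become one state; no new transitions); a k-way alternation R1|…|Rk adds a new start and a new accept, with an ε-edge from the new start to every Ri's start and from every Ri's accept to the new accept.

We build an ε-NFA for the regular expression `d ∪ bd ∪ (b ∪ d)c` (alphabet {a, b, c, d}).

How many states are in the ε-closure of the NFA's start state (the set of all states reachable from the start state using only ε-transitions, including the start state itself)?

6

Compute the ε-closure size of each fragment's start state recursively; a symbol fragment's start has no outgoing ε-edge, so its closure is just itself (size 1).
  bd : C equals the left operand's closure size = 1 (its accept is not ε-reachable, so the closure stops there)
  b ∪ d : new start ε-reaches every alternative's start; none of them accept ε, so the new accept is not reached: C = 1 + 1 + 1 = 3
  (b ∪ d)c : C equals the left operand's closure size = 3 (its accept is not ε-reachable, so the closure stops there)
  d ∪ bd ∪ (b ∪ d)c : new start ε-reaches every alternative's start; none of them accept ε, so the new accept is not reached: C = 1 + 1 + 1 + 3 = 6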